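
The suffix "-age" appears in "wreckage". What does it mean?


Suffix: -age
Example: wreckage (wreck + -age)
Meaning = result / collection


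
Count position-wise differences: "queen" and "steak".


Comparing character by character (same length = 5):
  Pos 0: 'q' vs 's' !=
  Pos 1: 'u' vs 't' !=
  Pos 2: 'e' vs 'e' =
  Pos 3: 'e' vs 'a' !=
  Pos 4: 'n' vs 'k' !=
Hamming distance = 4


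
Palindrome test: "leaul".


Word: "leaul"
Reversed: "luael"
Forward == Backward? leaul != luael
Palindrome = No


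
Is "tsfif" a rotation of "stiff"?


Word: "stiff", Candidate: "tsfif"
Method: check if candidate is substring of word+word
"stiffstiff" contains "tsfif"? No
Is rotation = No


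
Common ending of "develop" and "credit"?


Word 1: "develop"
Word 2: "credit"
Comparing from end:
  Pos -1: 'p' != 't' (stop)
LCS = "" (length 0)


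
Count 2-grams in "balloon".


Word: "balloon" (length 7)
Number of 2-grams = length - 2 + 1 = 7 - 2 + 1
= 6


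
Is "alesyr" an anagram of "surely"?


Word 1: "surely" → sorted: elrsuy
Word 2: "alesyr" → sorted: aelrsy
Same letters? elrsuy != aelrsy
Anagram = No


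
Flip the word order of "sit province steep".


Original: "sit province steep"
Words (1..n): sit | province | steep
Reversed (n..1): steep | province | sit
Result = "steep province sit"


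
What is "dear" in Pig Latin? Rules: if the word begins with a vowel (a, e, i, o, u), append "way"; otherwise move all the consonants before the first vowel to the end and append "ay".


Word: "dear"
Starts with consonant(s) → move to end, add 'ay'
Consonant cluster: "d"
Pig Latin = "earday"


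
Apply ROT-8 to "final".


Word: "final"
Shift: 8
Each letter → (letter + shift) mod 26:
  'f' (5) + 8 = 13 → 'n'
  'i' (8) + 8 = 16 → 'q'
  'n' (13) + 8 = 21 → 'v'
  'a' (0) + 8 = 8 → 'i'
  'l' (11) + 8 = 19 → 't'
Result = "nqvit"


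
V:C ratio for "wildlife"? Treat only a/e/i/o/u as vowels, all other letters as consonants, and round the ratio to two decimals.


Word: "wildlife"
Vowels (a,e,i,o,u): 3
Consonants: 5
Ratio = 3/5
= 0.60


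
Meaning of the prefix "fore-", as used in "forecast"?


Prefix: fore-
Example: forecast (fore- + cast)
Meaning = before


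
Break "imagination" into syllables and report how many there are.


Word: "imagination"
Syllable breakdown: i · mag · i · na · tion
Counting: 5 parts
= 5 syllables


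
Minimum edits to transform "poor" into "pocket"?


Word 1: "poor" (length 4)
Word 2: "pocket" (length 6)
One optimal edit sequence (insert/delete/substitute each cost 1):
  1. keep 'p'
  2. keep 'o'
  3. insert 'c'  (+1)
  4. insert 'k'  (+1)
  5. substitute 'o' -> 'e'  (+1)
  6. substitute 'r' -> 't'  (+1)
Total edit operations: 4
Edit distance = 4


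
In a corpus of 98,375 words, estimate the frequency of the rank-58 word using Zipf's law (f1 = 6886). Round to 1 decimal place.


Zipf's law: f(r) = f(1) / r
f(1) = 6886
f(58) = 6886 / 58
= 118.7 occurrences


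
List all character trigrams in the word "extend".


Word: "extend" (length 6)
Number of trigrams = 6 - 3 + 1 = 4
  Position 0: "ext"
  Position 1: "xte"
  Position 2: "ten"
  Position 3: "end"
Trigrams = "ext", "xte", "ten", "end"


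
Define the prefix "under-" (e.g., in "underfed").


Prefix: under-
As in: underfed -> under- + fed
Meaning = insufficient


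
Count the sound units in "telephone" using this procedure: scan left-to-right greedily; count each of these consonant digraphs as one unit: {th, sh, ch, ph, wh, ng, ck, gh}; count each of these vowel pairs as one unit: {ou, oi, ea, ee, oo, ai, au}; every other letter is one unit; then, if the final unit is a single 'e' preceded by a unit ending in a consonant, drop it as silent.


Word: "telephone" (9 letters)
Left-to-right scan:
  [1] 't' (letter)
  [2] 'e' (letter)
  [3] 'l' (letter)
  [4] 'e' (letter)
  [5] 'ph' (digraph)
  [6] 'o' (letter)
  [7] 'n' (letter)
  [8] 'e' (letter)
Units from scan: 8
Final unit is 'e' after a consonant -> drop as silent (-1)
Sound units = 7 units


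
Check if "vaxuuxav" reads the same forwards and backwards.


Word: "vaxuuxav"
Reversed: "vaxuuxav"
Forward == Backward? vaxuuxav == vaxuuxav
Palindrome = Yes


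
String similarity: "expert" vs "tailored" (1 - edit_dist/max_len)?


Word 1: "expert" (length 6)
Word 2: "tailored" (length 8)
One optimal edit sequence:
  1. insert 't'  (+1)
  2. substitute 'e' -> 'a'  (+1)
  3. substitute 'x' -> 'i'  (+1)
  4. substitute 'p' -> 'l'  (+1)
  5. substitute 'e' -> 'o'  (+1)
  6. keep 'r'
  7. insert 'e'  (+1)
  8. substitute 't' -> 'd'  (+1)
Edit distance = 7
Max length = max(6, 8) = 8
Similarity = 1 - 7/8
= 0.1250


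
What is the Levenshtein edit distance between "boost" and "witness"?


Word 1: "boost" (length 5)
Word 2: "witness" (length 7)
One optimal edit sequence (insert/delete/substitute each cost 1):
  1. insert 'w'  (+1)
  2. insert 'i'  (+1)
  3. substitute 'b' -> 't'  (+1)
  4. substitute 'o' -> 'n'  (+1)
  5. substitute 'o' -> 'e'  (+1)
  6. keep 's'
  7. substitute 't' -> 's'  (+1)
Total edit operations: 6
Edit distance = 6


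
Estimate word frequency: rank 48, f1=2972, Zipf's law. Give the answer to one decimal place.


Zipf's law: f(r) = f(1) / r
f(1) = 2972
f(48) = 2972 / 48
= 61.9 occurrences


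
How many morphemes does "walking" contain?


Word: "walking"
Morphemes: walk + -ing
Each morpheme carries meaning
= 2 morphemes


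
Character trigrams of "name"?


Word: "name" (length 4)
Number of trigrams = 4 - 3 + 1 = 2
  Position 0: "nam"
  Position 1: "ame"
Trigrams = "nam", "ame"


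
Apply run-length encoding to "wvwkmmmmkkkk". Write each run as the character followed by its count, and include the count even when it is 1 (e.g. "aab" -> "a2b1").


String: "wvwkmmmmkkkk"
Scanning for consecutive runs:
  'w' x 1
  'v' x 1
  'w' x 1
  'k' x 1
  'm' x 4
  'k' x 4
RLE = "w1v1w1k1m4k4"


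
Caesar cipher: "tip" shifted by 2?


Word: "tip"
Shift: 2
Each letter → (letter + shift) mod 26:
  't' (19) + 2 = 21 → 'v'
  'i' (8) + 2 = 10 → 'k'
  'p' (15) + 2 = 17 → 'r'
Result = "vkr"


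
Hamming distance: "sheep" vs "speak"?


Comparing character by character (same length = 5):
  Pos 0: 's' vs 's' =
  Pos 1: 'h' vs 'p' !=
  Pos 2: 'e' vs 'e' =
  Pos 3: 'e' vs 'a' !=
  Pos 4: 'p' vs 'k' !=
Hamming distance = 3


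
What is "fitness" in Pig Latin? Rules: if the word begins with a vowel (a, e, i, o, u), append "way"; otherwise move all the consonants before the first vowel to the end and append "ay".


Word: "fitness"
Starts with consonant(s) → move to end, add 'ay'
Consonant cluster: "f"
Pig Latin = "itnessfay"


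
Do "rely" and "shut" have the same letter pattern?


Pattern of "rely": [0, 1, 2, 3]
Pattern of "shut": [0, 1, 2, 3]
Patterns match
Same pattern = Yes


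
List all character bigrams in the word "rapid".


Word: "rapid" (length 5)
Number of bigrams = 5 - 2 + 1 = 4
  Position 0: "ra"
  Position 1: "ap"
  Position 2: "pi"
  Position 3: "id"
Bigrams = "ra", "ap", "pi", "id"


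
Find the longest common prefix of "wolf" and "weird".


Word 1: "wolf"
Word 2: "weird"
Comparing from start:
  Pos 0: 'w' == 'w'
  Pos 1: 'o' != 'e' (stop)
LCP = "w" (length 1)


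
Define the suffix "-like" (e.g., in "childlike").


Suffix: -like
Example: childlike (child + -like)
Meaning = resembling


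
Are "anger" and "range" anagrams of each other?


Word 1: "anger" → sorted: aegnr
Word 2: "range" → sorted: aegnr
Same letters? aegnr == aegnr
Anagram = Yes


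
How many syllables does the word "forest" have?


Word: "forest"
Syllable breakdown: for-est
Counting: 2 parts
= 2 syllables


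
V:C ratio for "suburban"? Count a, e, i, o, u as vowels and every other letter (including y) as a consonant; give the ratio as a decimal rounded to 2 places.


Word: "suburban"
Vowels (a,e,i,o,u): 3
Consonants: 5
Ratio = 3/5
= 0.60


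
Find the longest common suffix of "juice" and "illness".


Word 1: "juice"
Word 2: "illness"
Comparing from end:
  Pos -1: 'e' != 's' (stop)
LCS = "" (length 0)


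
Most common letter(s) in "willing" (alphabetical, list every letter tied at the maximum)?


Word: "willing"
Letter counts:
  'g': 1
  'i': 2
  'l': 2
  'n': 1
  'w': 1
Maximum count = 2
Most frequent = 'i', 'l' (2 times each)


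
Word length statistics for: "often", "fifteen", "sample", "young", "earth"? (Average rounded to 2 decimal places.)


Lengths: "often"=5, "fifteen"=7, "sample"=6, "young"=5, "earth"=5
Sum = 28, Count = 5
Average = 28/5 = 5.60
= avg=5.60, min=5, max=7


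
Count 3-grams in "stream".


Word: "stream" (length 6)
Number of 3-grams = length - 3 + 1 = 6 - 3 + 1
= 4


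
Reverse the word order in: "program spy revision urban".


Original: "program spy revision urban"
Words (1..n): program | spy | revision | urban
Reversed (n..1): urban | revision | spy | program
Result = "urban revision spy program"


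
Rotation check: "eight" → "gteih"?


Word: "eight", Candidate: "gteih"
Method: check if candidate is substring of word+word
"eighteight" contains "gteih"? No
Is rotation = No


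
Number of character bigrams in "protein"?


Word: "protein" (length 7)
Number of 2-grams = length - 2 + 1 = 7 - 2 + 1
= 6


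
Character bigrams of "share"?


Word: "share" (length 5)
Number of bigrams = 5 - 2 + 1 = 4
  Position 0: "sh"
  Position 1: "ha"
  Position 2: "ar"
  Position 3: "re"
Bigrams = "sh", "ha", "ar", "re"


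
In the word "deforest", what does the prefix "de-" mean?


Prefix: de-
Example: deforest = de- + forest
Meaning = remove / reverse


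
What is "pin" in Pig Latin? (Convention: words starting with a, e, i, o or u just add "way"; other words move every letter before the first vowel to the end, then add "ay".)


Word: "pin"
Starts with consonant(s) → move to end, add 'ay'
Consonant cluster: "p"
Pig Latin = "inpay"


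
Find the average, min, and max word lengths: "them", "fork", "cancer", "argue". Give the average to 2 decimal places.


Lengths: "them"=4, "fork"=4, "cancer"=6, "argue"=5
Sum = 19, Count = 4
Average = 19/4 = 4.75
= avg=4.75, min=4, max=6


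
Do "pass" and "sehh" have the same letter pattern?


Pattern of "pass": [0, 1, 2, 2]
Pattern of "sehh": [0, 1, 2, 2]
Patterns match
Same pattern = Yes


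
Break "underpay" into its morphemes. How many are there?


Word: "underpay"
Morphemes: under- | pay
Each morpheme carries meaning
= 2 morphemes


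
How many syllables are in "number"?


Word: "number"
Syllable breakdown: num-ber
Counting: 2 parts
= 2 syllables


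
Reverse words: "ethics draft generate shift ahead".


Original: "ethics draft generate shift ahead"
Words (1..n): ethics | draft | generate | shift | ahead
Reversed (n..1): ahead | shift | generate | draft | ethics
Result = "ahead shift generate draft ethics"


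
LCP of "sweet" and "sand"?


Word 1: "sweet"
Word 2: "sand"
Comparing from start:
  Pos 0: 's' == 's'
  Pos 1: 'w' != 'a' (stop)
LCP = "s" (length 1)


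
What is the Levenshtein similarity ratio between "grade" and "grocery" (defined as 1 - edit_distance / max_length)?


Word 1: "grade" (length 5)
Word 2: "grocery" (length 7)
One optimal edit sequence:
  1. keep 'g'
  2. keep 'r'
  3. substitute 'a' -> 'o'  (+1)
  4. substitute 'd' -> 'c'  (+1)
  5. keep 'e'
  6. insert 'r'  (+1)
  7. insert 'y'  (+1)
Edit distance = 4
Max length = max(5, 7) = 7
Similarity = 1 - 4/7
= 0.4286


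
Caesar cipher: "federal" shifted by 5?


Word: "federal"
Shift: 5
Each letter → (letter + shift) mod 26:
  'f' (5) + 5 = 10 → 'k'
  'e' (4) + 5 = 9 → 'j'
  'd' (3) + 5 = 8 → 'i'
  'e' (4) + 5 = 9 → 'j'
  'r' (17) + 5 = 22 → 'w'
  'a' (0) + 5 = 5 → 'f'
  'l' (11) + 5 = 16 → 'q'
Result = "kjijwfq"


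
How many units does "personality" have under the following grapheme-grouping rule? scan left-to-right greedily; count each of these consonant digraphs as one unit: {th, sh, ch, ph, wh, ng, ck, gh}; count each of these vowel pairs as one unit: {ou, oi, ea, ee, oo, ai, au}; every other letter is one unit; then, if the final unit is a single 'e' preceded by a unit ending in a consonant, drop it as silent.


Word: "personality" (11 letters)
Left-to-right scan:
  1. 'p' (letter)
  2. 'e' (letter)
  3. 'r' (letter)
  4. 's' (letter)
  5. 'o' (letter)
  6. 'n' (letter)
  7. 'a' (letter)
  8. 'l' (letter)
  9. 'i' (letter)
  10. 't' (letter)
  11. 'y' (letter)
Units from scan: 11
Sound units = 11 units


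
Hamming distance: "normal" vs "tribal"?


Comparing character by character (same length = 6):
  Pos 0: 'n' vs 't' !=
  Pos 1: 'o' vs 'r' !=
  Pos 2: 'r' vs 'i' !=
  Pos 3: 'm' vs 'b' !=
  Pos 4: 'a' vs 'a' =
  Pos 5: 'l' vs 'l' =
Hamming distance = 4


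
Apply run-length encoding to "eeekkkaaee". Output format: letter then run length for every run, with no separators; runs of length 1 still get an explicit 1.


String: "eeekkkaaee"
Scanning for consecutive runs:
  'e' x 3
  'k' x 3
  'a' x 2
  'e' x 2
RLE = "e3k3a2e2"


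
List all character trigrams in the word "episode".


Word: "episode" (length 7)
Number of trigrams = 7 - 3 + 1 = 5
  Position 0: "epi"
  Position 1: "pis"
  Position 2: "iso"
  Position 3: "sod"
  Position 4: "ode"
Trigrams = "epi", "pis", "iso", "sod", "ode"


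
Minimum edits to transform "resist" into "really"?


Word 1: "resist" (length 6)
Word 2: "really" (length 6)
One optimal edit sequence (insert/delete/substitute each cost 1):
  1. keep 'r'
  2. keep 'e'
  3. substitute 's' -> 'a'  (+1)
  4. substitute 'i' -> 'l'  (+1)
  5. substitute 's' -> 'l'  (+1)
  6. substitute 't' -> 'y'  (+1)
Total edit operations: 4
Edit distance = 4


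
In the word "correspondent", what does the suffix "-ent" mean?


Suffix: -ent
Example: correspondent (correspond + -ent)
Meaning = one who / that which


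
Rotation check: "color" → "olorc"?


Word: "color", Candidate: "olorc"
Method: check if candidate is substring of word+word
"colorcolor" contains "olorc"? Yes
Is rotation = Yes


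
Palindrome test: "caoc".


Word: "caoc"
Reversed: "coac"
Forward == Backward? caoc != coac
Palindrome = No


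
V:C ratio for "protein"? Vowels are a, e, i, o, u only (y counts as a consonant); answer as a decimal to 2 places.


Word: "protein"
Vowels (a,e,i,o,u): 3
Consonants: 4
Ratio = 3/4
= 0.75


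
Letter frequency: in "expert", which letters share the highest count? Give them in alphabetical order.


Word: "expert"
Letter counts:
  'e': 2
  'p': 1
  'r': 1
  't': 1
  'x': 1
Maximum count = 2
Most frequent = 'e' (2 times each)


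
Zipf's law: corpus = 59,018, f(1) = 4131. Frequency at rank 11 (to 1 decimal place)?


Zipf's law: f(r) = f(1) / r
f(1) = 4131
f(11) = 4131 / 11
= 375.5 occurrences


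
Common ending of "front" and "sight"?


Word 1: "front"
Word 2: "sight"
Comparing from end:
  Pos -1: 't' == 't'
  Pos -2: 'n' != 'h' (stop)
LCS = "t" (length 1)


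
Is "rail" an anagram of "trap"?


Word 1: "trap" → sorted: aprt
Word 2: "rail" → sorted: ailr
Same letters? aprt != ailr
Anagram = No


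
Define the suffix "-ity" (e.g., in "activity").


Suffix: -ity
As in: activity -> active + -ity, with a spelling change
Meaning = quality of


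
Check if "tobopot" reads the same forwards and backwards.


Word: "tobopot"
Reversed: "topobot"
Forward == Backward? tobopot != topobot
Palindrome = No


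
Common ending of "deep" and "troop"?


Word 1: "deep"
Word 2: "troop"
Comparing from end:
  Pos -1: 'p' == 'p'
  Pos -2: 'e' != 'o' (stop)
LCS = "p" (length 1)


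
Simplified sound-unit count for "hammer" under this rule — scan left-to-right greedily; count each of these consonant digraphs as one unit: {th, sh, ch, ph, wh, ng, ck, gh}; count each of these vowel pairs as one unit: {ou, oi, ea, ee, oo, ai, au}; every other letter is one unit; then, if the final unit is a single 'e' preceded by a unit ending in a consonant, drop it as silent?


Word: "hammer" (6 letters)
Left-to-right scan:
  (1) 'h' (letter)
  (2) 'a' (letter)
  (3) 'm' (letter)
  (4) 'm' (letter)
  (5) 'e' (letter)
  (6) 'r' (letter)
Units from scan: 6
Sound units = 6 units


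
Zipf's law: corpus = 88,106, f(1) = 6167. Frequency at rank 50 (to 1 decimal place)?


Zipf's law: f(r) = f(1) / r
f(1) = 6167
f(50) = 6167 / 50
= 123.3 occurrences


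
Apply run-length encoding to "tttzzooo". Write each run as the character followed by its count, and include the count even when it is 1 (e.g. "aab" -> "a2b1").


String: "tttzzooo"
Scanning for consecutive runs:
  't' x 3
  'z' x 2
  'o' x 3
RLE = "t3z2o3"


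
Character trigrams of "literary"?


Word: "literary" (length 8)
Number of trigrams = 8 - 3 + 1 = 6
  Position 0: "lit"
  Position 1: "ite"
  Position 2: "ter"
  Position 3: "era"
  Position 4: "rar"
  Position 5: "ary"
Trigrams = "lit", "ite", "ter", "era", "rar", "ary"


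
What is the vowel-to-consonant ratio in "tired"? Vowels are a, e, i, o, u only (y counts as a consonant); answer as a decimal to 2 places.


Word: "tired"
Vowels (a,e,i,o,u): 2
Consonants: 3
Ratio = 2/3
= 0.67


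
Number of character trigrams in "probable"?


Word: "probable" (length 8)
Number of 3-grams = length - 3 + 1 = 8 - 3 + 1
= 6


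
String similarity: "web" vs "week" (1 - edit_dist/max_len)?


Word 1: "web" (length 3)
Word 2: "week" (length 4)
One optimal edit sequence:
  1. keep 'w'
  2. insert 'e'  (+1)
  3. keep 'e'
  4. substitute 'b' -> 'k'  (+1)
Edit distance = 2
Max length = max(3, 4) = 4
Similarity = 1 - 2/4
= 0.5000


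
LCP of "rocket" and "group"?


Word 1: "rocket"
Word 2: "group"
Comparing from start:
  Pos 0: 'r' != 'g' (stop)
LCP = "" (length 0)


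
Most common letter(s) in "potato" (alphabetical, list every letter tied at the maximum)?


Word: "potato"
Letter counts:
  'a': 1
  'o': 2
  'p': 1
  't': 2
Maximum count = 2
Most frequent = 'o', 't' (2 times each)


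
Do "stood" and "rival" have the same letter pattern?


Pattern of "stood": [0, 1, 2, 2, 3]
Pattern of "rival": [0, 1, 2, 3, 4]
Patterns do not match
Same pattern = No


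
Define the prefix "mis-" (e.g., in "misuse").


Prefix: mis-
As in: misuse -> mis- + use
Meaning = wrongly


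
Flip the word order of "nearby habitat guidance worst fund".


Original: "nearby habitat guidance worst fund"
Words (1..n): nearby | habitat | guidance | worst | fund
Reversed (n..1): fund | worst | guidance | habitat | nearby
Result = "fund worst guidance habitat nearby"


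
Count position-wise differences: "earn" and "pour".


Comparing character by character (same length = 4):
  Pos 0: 'e' vs 'p' !=
  Pos 1: 'a' vs 'o' !=
  Pos 2: 'r' vs 'u' !=
  Pos 3: 'n' vs 'r' !=
Hamming distance = 4


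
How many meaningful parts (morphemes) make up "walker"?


Word: "walker"
Morphemes: walk + -er
Each morpheme carries meaning
= 2 morphemes


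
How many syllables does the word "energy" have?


Word: "energy"
Syllable breakdown: en / er / gy
Counting: 3 parts
= 3 syllables


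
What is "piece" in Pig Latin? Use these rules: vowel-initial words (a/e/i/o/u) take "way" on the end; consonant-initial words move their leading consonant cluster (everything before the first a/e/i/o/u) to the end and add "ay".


Word: "piece"
Starts with consonant(s) → move to end, add 'ay'
Consonant cluster: "p"
Pig Latin = "iecepay"


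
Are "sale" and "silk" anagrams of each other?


Word 1: "sale" → sorted: aels
Word 2: "silk" → sorted: ikls
Same letters? aels != ikls
Anagram = No


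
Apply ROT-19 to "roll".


Word: "roll"
Shift: 19
Each letter → (letter + shift) mod 26:
  'r' (17) + 19 = 10 → 'k'
  'o' (14) + 19 = 7 → 'h'
  'l' (11) + 19 = 4 → 'e'
  'l' (11) + 19 = 4 → 'e'
Result = "khee"


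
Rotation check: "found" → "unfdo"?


Word: "found", Candidate: "unfdo"
Method: check if candidate is substring of word+word
"foundfound" contains "unfdo"? No
Is rotation = No


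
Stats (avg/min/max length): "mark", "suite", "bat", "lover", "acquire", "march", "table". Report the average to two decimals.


Lengths: "mark"=4, "suite"=5, "bat"=3, "lover"=5, "acquire"=7, "march"=5, "table"=5
Sum = 34, Count = 7
Average = 34/7 = 4.86
= avg=4.86, min=3, max=7


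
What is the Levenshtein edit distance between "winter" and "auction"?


Word 1: "winter" (length 6)
Word 2: "auction" (length 7)
One optimal edit sequence (insert/delete/substitute each cost 1):
  1. substitute 'w' -> 'a'  (+1)
  2. substitute 'i' -> 'u'  (+1)
  3. substitute 'n' -> 'c'  (+1)
  4. keep 't'
  5. insert 'i'  (+1)
  6. substitute 'e' -> 'o'  (+1)
  7. substitute 'r' -> 'n'  (+1)
Total edit operations: 6
Edit distance = 6


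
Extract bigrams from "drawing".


Word: "drawing" (length 7)
Number of bigrams = 7 - 2 + 1 = 6
  Position 0: "dr"
  Position 1: "ra"
  Position 2: "aw"
  Position 3: "wi"
  Position 4: "in"
  Position 5: "ng"
Bigrams = "dr", "ra", "aw", "wi", "in", "ng"


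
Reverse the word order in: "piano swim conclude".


Original: "piano swim conclude"
Words (1..n): piano | swim | conclude
Reversed (n..1): conclude | swim | piano
Result = "conclude swim piano"


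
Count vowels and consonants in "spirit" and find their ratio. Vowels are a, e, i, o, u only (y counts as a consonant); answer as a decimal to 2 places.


Word: "spirit"
Vowels (a,e,i,o,u): 2
Consonants: 4
Ratio = 2/4
= 0.50


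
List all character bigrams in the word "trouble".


Word: "trouble" (length 7)
Number of bigrams = 7 - 2 + 1 = 6
  Position 0: "tr"
  Position 1: "ro"
  Position 2: "ou"
  Position 3: "ub"
  Position 4: "bl"
  Position 5: "le"
Bigrams = "tr", "ro", "ou", "ub", "bl", "le"


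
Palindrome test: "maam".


Word: "maam"
Reversed: "maam"
Forward == Backward? maam == maam
Palindrome = Yes


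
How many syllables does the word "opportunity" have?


Word: "opportunity"
Syllable breakdown: op / por / tu / ni / ty
Counting: 5 parts
= 5 syllables


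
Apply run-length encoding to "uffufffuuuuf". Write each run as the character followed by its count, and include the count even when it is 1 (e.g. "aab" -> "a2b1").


String: "uffufffuuuuf"
Scanning for consecutive runs:
  'u' x 1
  'f' x 2
  'u' x 1
  'f' x 3
  'u' x 4
  'f' x 1
RLE = "u1f2u1f3u4f1"


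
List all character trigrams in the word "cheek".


Word: "cheek" (length 5)
Number of trigrams = 5 - 3 + 1 = 3
  Position 0: "che"
  Position 1: "hee"
  Position 2: "eek"
Trigrams = "che", "hee", "eek"


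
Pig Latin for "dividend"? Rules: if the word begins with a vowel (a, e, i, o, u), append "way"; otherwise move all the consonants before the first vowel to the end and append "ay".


Word: "dividend"
Starts with consonant(s) → move to end, add 'ay'
Consonant cluster: "d"
Pig Latin = "ividendday"


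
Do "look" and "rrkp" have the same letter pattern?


Pattern of "look": [0, 1, 1, 2]
Pattern of "rrkp": [0, 0, 1, 2]
Patterns do not match
Same pattern = No


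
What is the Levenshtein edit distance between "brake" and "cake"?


Word 1: "brake" (length 5)
Word 2: "cake" (length 4)
One optimal edit sequence (insert/delete/substitute each cost 1):
  1. delete 'b'  (+1)
  2. substitute 'r' -> 'c'  (+1)
  3. keep 'a'
  4. keep 'k'
  5. keep 'e'
Total edit operations: 2
Edit distance = 2


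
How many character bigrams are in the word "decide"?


Word: "decide" (length 6)
Number of 2-grams = length - 2 + 1 = 6 - 2 + 1
= 5


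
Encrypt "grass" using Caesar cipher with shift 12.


Word: "grass"
Shift: 12
Each letter → (letter + shift) mod 26:
  'g' (6) + 12 = 18 → 's'
  'r' (17) + 12 = 3 → 'd'
  'a' (0) + 12 = 12 → 'm'
  's' (18) + 12 = 4 → 'e'
  's' (18) + 12 = 4 → 'e'
Result = "sdmee"


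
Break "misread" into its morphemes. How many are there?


Word: "misread"
Morphemes: mis- / read
Each morpheme carries meaning
= 2 morphemes


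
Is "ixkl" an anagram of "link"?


Word 1: "link" → sorted: ikln
Word 2: "ixkl" → sorted: iklx
Same letters? ikln != iklx
Anagram = No


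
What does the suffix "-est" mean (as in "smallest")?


Suffix: -est
Example: smallest = small + -est
Meaning = most


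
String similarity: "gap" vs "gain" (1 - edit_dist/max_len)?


Word 1: "gap" (length 3)
Word 2: "gain" (length 4)
One optimal edit sequence:
  1. keep 'g'
  2. keep 'a'
  3. insert 'i'  (+1)
  4. substitute 'p' -> 'n'  (+1)
Edit distance = 2
Max length = max(3, 4) = 4
Similarity = 1 - 2/4
= 0.5000


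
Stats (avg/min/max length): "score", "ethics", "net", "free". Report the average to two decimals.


Lengths: "score"=5, "ethics"=6, "net"=3, "free"=4
Sum = 18, Count = 4
Average = 18/4 = 4.50
= avg=4.50, min=3, max=6


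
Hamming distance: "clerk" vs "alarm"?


Comparing character by character (same length = 5):
  Pos 0: 'c' vs 'a' !=
  Pos 1: 'l' vs 'l' =
  Pos 2: 'e' vs 'a' !=
  Pos 3: 'r' vs 'r' =
  Pos 4: 'k' vs 'm' !=
Hamming distance = 3


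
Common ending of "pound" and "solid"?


Word 1: "pound"
Word 2: "solid"
Comparing from end:
  Pos -1: 'd' == 'd'
  Pos -2: 'n' != 'i' (stop)
LCS = "d" (length 1)


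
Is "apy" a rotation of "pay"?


Word: "pay", Candidate: "apy"
Method: check if candidate is substring of word+word
"paypay" contains "apy"? No
Is rotation = No


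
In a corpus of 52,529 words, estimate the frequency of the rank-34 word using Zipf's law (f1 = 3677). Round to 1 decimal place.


Zipf's law: f(r) = f(1) / r
f(1) = 3677
f(34) = 3677 / 34
= 108.1 occurrences


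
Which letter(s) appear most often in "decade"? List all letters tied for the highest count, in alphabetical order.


Word: "decade"
Letter counts:
  'a': 1
  'c': 1
  'd': 2
  'e': 2
Maximum count = 2
Most frequent = 'd', 'e' (2 times each)


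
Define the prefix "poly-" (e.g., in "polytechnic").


Prefix: poly-
Example: polytechnic (poly- + technic)
Meaning = many


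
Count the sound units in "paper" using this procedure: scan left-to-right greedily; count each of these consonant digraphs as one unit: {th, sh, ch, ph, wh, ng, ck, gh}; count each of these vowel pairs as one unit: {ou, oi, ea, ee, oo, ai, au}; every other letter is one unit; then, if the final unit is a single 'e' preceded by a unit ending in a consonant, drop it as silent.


Word: "paper" (5 letters)
Left-to-right scan:
  (1) 'p' (letter)
  (2) 'a' (letter)
  (3) 'p' (letter)
  (4) 'e' (letter)
  (5) 'r' (letter)
Units from scan: 5
Sound units = 5 units


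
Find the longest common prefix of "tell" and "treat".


Word 1: "tell"
Word 2: "treat"
Comparing from start:
  Pos 0: 't' == 't'
  Pos 1: 'e' != 'r' (stop)
LCP = "t" (length 1)


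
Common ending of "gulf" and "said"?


Word 1: "gulf"
Word 2: "said"
Comparing from end:
  Pos -1: 'f' != 'd' (stop)
LCS = "" (length 0)


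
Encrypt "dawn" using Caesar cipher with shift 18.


Word: "dawn"
Shift: 18
Each letter → (letter + shift) mod 26:
  'd' (3) + 18 = 21 → 'v'
  'a' (0) + 18 = 18 → 's'
  'w' (22) + 18 = 14 → 'o'
  'n' (13) + 18 = 5 → 'f'
Result = "vsof"


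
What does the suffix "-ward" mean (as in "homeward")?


Suffix: -ward
Example: homeward (home + -ward)
Meaning = in the direction of


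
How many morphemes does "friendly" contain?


Word: "friendly"
Morphemes: friend / -ly
Each morpheme carries meaning
= 2 morphemes


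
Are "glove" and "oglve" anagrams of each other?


Word 1: "glove" → sorted: eglov
Word 2: "oglve" → sorted: eglov
Same letters? eglov == eglov
Anagram = Yes


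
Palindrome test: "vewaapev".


Word: "vewaapev"
Reversed: "vepaawev"
Forward == Backward? vewaapev != vepaawev
Palindrome = No


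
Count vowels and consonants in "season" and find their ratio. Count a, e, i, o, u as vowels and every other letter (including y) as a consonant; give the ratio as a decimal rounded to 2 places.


Word: "season"
Vowels (a,e,i,o,u): 3
Consonants: 3
Ratio = 3/3
= 1.00


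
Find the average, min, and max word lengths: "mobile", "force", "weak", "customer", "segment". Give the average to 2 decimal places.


Lengths: "mobile"=6, "force"=5, "weak"=4, "customer"=8, "segment"=7
Sum = 30, Count = 5
Average = 30/5 = 6.00
= avg=6.00, min=4, max=8


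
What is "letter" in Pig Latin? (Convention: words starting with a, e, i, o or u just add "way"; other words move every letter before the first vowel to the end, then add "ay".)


Word: "letter"
Starts with consonant(s) → move to end, add 'ay'
Consonant cluster: "l"
Pig Latin = "etterlay"


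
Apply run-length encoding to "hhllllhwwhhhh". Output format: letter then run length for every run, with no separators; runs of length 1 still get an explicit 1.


String: "hhllllhwwhhhh"
Scanning for consecutive runs:
  'h' x 2
  'l' x 4
  'h' x 1
  'w' x 2
  'h' x 4
RLE = "h2l4h1w2h4"


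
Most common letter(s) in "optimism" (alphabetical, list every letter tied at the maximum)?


Word: "optimism"
Letter counts:
  'i': 2
  'm': 2
  'o': 1
  'p': 1
  's': 1
  't': 1
Maximum count = 2
Most frequent = 'i', 'm' (2 times each)


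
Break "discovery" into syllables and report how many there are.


Word: "discovery"
Syllable breakdown: dis / cov / er / y
Counting: 4 parts
= 4 syllables


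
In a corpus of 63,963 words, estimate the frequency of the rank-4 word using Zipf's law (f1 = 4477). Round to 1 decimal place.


Zipf's law: f(r) = f(1) / r
f(1) = 4477
f(4) = 4477 / 4
= 1119.3 occurrences


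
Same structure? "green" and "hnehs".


Pattern of "green": [0, 1, 2, 2, 3]
Pattern of "hnehs": [0, 1, 2, 0, 3]
Patterns do not match
Same pattern = No


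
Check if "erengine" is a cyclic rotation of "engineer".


Word: "engineer", Candidate: "erengine"
Method: check if candidate is substring of word+word
"engineerengineer" contains "erengine"? Yes
Is rotation = Yes


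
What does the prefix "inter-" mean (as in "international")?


Prefix: inter-
As in: international -> inter- + national
Meaning = between


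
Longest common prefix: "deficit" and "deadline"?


Word 1: "deficit"
Word 2: "deadline"
Comparing from start:
  Pos 0: 'd' == 'd'
  Pos 1: 'e' == 'e'
  Pos 2: 'f' != 'a' (stop)
LCP = "de" (length 2)


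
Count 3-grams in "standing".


Word: "standing" (length 8)
Number of 3-grams = length - 3 + 1 = 8 - 3 + 1
= 6


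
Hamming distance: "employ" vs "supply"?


Comparing character by character (same length = 6):
  Pos 0: 'e' vs 's' !=
  Pos 1: 'm' vs 'u' !=
  Pos 2: 'p' vs 'p' =
  Pos 3: 'l' vs 'p' !=
  Pos 4: 'o' vs 'l' !=
  Pos 5: 'y' vs 'y' =
Hamming distance = 4


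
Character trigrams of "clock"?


Word: "clock" (length 5)
Number of trigrams = 5 - 3 + 1 = 3
  Position 0: "clo"
  Position 1: "loc"
  Position 2: "ock"
Trigrams = "clo", "loc", "ock"


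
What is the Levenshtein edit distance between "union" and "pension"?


Word 1: "union" (length 5)
Word 2: "pension" (length 7)
One optimal edit sequence (insert/delete/substitute each cost 1):
  1. insert 'p'  (+1)
  2. substitute 'u' -> 'e'  (+1)
  3. keep 'n'
  4. insert 's'  (+1)
  5. keep 'i'
  6. keep 'o'
  7. keep 'n'
Total edit operations: 3
Edit distance = 3


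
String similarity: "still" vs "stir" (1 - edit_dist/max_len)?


Word 1: "still" (length 5)
Word 2: "stir" (length 4)
One optimal edit sequence:
  1. keep 's'
  2. keep 't'
  3. keep 'i'
  4. delete 'l'  (+1)
  5. substitute 'l' -> 'r'  (+1)
Edit distance = 2
Max length = max(5, 4) = 5
Similarity = 1 - 2/5
= 0.6000


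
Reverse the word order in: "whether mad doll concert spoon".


Original: "whether mad doll concert spoon"
Words (1..n): whether | mad | doll | concert | spoon
Reversed (n..1): spoon | concert | doll | mad | whether
Result = "spoon concert doll mad whether"


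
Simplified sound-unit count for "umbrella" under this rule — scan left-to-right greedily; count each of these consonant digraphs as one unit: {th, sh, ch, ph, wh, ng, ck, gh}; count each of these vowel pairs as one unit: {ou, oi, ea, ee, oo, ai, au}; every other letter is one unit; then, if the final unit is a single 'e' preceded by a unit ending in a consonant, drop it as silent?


Word: "umbrella" (8 letters)
Left-to-right scan:
  1. 'u' (letter)
  2. 'm' (letter)
  3. 'b' (letter)
  4. 'r' (letter)
  5. 'e' (letter)
  6. 'l' (letter)
  7. 'l' (letter)
  8. 'a' (letter)
Units from scan: 8
Sound units = 8 units


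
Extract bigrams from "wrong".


Word: "wrong" (length 5)
Number of bigrams = 5 - 2 + 1 = 4
  Position 0: "wr"
  Position 1: "ro"
  Position 2: "on"
  Position 3: "ng"
Bigrams = "wr", "ro", "on", "ng"


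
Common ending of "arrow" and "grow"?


Word 1: "arrow"
Word 2: "grow"
Comparing from end:
  Pos -1: 'w' == 'w'
  Pos -2: 'o' == 'o'
  Pos -3: 'r' == 'r'
  Pos -4: 'r' != 'g' (stop)
LCS = "row" (length 3)


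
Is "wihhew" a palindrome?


Word: "wihhew"
Reversed: "wehhiw"
Forward == Backward? wihhew != wehhiw
Palindrome = No


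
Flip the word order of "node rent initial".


Original: "node rent initial"
Words (1..n): node | rent | initial
Reversed (n..1): initial | rent | node
Result = "initial rent node"


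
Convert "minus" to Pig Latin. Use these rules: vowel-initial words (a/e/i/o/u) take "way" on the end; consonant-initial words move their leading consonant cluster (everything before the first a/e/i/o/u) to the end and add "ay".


Word: "minus"
Starts with consonant(s) → move to end, add 'ay'
Consonant cluster: "m"
Pig Latin = "inusmay"


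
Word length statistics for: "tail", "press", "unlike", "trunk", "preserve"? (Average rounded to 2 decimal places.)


Lengths: "tail"=4, "press"=5, "unlike"=6, "trunk"=5, "preserve"=8
Sum = 28, Count = 5
Average = 28/5 = 5.60
= avg=5.60, min=4, max=8


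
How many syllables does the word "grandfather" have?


Word: "grandfather"
Syllable breakdown: grand / fa / ther
Counting: 3 parts
= 3 syllables


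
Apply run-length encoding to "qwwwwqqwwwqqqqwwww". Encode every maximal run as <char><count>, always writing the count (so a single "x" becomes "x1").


String: "qwwwwqqwwwqqqqwwww"
Scanning for consecutive runs:
  'q' x 1
  'w' x 4
  'q' x 2
  'w' x 3
  'q' x 4
  'w' x 4
RLE = "q1w4q2w3q4w4"


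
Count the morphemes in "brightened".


Word: "brightened"
Morphemes: bright / -en / -ed
Each morpheme carries meaning
= 3 morphemes


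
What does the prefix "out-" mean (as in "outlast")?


Prefix: out-
As in: outlast -> out- + last
Meaning = surpass


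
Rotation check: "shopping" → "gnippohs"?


Word: "shopping", Candidate: "gnippohs"
Method: check if candidate is substring of word+word
"shoppingshopping" contains "gnippohs"? No
Is rotation = No


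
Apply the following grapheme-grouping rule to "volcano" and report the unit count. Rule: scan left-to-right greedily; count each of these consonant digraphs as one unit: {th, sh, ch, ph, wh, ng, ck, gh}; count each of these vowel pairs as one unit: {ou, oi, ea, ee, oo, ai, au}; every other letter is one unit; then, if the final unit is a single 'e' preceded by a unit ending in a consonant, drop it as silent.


Word: "volcano" (7 letters)
Left-to-right scan:
  [1] 'v' (letter)
  [2] 'o' (letter)
  [3] 'l' (letter)
  [4] 'c' (letter)
  [5] 'a' (letter)
  [6] 'n' (letter)
  [7] 'o' (letter)
Units from scan: 7
Sound units = 7 units


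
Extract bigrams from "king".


Word: "king" (length 4)
Number of bigrams = 4 - 2 + 1 = 3
  Position 0: "ki"
  Position 1: "in"
  Position 2: "ng"
Bigrams = "ki", "in", "ng"


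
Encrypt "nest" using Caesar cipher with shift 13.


Word: "nest"
Shift: 13
Each letter → (letter + shift) mod 26:
  'n' (13) + 13 = 0 → 'a'
  'e' (4) + 13 = 17 → 'r'
  's' (18) + 13 = 5 → 'f'
  't' (19) + 13 = 6 → 'g'
Result = "arfg"


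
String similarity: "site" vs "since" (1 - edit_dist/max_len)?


Word 1: "site" (length 4)
Word 2: "since" (length 5)
One optimal edit sequence:
  1. keep 's'
  2. keep 'i'
  3. insert 'n'  (+1)
  4. substitute 't' -> 'c'  (+1)
  5. keep 'e'
Edit distance = 2
Max length = max(4, 5) = 5
Similarity = 1 - 2/5
= 0.6000


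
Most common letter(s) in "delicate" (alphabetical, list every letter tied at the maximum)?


Word: "delicate"
Letter counts:
  'a': 1
  'c': 1
  'd': 1
  'e': 2
  'i': 1
  'l': 1
  't': 1
Maximum count = 2
Most frequent = 'e' (2 times each)


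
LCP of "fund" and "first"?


Word 1: "fund"
Word 2: "first"
Comparing from start:
  Pos 0: 'f' == 'f'
  Pos 1: 'u' != 'i' (stop)
LCP = "f" (length 1)


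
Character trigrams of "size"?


Word: "size" (length 4)
Number of trigrams = 4 - 3 + 1 = 2
  Position 0: "siz"
  Position 1: "ize"
Trigrams = "siz", "ize"


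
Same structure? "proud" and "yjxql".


Pattern of "proud": [0, 1, 2, 3, 4]
Pattern of "yjxql": [0, 1, 2, 3, 4]
Patterns match
Same pattern = Yes


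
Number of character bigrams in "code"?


Word: "code" (length 4)
Number of 2-grams = length - 2 + 1 = 4 - 2 + 1
= 3


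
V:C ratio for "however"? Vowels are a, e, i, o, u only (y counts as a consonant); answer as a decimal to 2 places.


Word: "however"
Vowels (a,e,i,o,u): 3
Consonants: 4
Ratio = 3/4
= 0.75


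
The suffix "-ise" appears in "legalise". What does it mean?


Suffix: -ise
As in: legalise -> legal + -ise
Meaning = to make


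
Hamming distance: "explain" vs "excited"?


Comparing character by character (same length = 7):
  Pos 0: 'e' vs 'e' =
  Pos 1: 'x' vs 'x' =
  Pos 2: 'p' vs 'c' !=
  Pos 3: 'l' vs 'i' !=
  Pos 4: 'a' vs 't' !=
  Pos 5: 'i' vs 'e' !=
  Pos 6: 'n' vs 'd' !=
Hamming distance = 5


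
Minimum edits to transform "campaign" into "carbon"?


Word 1: "campaign" (length 8)
Word 2: "carbon" (length 6)
One optimal edit sequence (insert/delete/substitute each cost 1):
  1. keep 'c'
  2. keep 'a'
  3. delete 'm'  (+1)
  4. delete 'p'  (+1)
  5. substitute 'a' -> 'r'  (+1)
  6. substitute 'i' -> 'b'  (+1)
  7. substitute 'g' -> 'o'  (+1)
  8. keep 'n'
Total edit operations: 5
Edit distance = 5


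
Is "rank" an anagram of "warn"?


Word 1: "warn" → sorted: anrw
Word 2: "rank" → sorted: aknr
Same letters? anrw != aknr
Anagram = No


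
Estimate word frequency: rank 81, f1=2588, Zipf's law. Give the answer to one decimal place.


Zipf's law: f(r) = f(1) / r
f(1) = 2588
f(81) = 2588 / 81
= 32.0 occurrences


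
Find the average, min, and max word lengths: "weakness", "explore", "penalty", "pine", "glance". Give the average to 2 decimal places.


Lengths: "weakness"=8, "explore"=7, "penalty"=7, "pine"=4, "glance"=6
Sum = 32, Count = 5
Average = 32/5 = 6.40
= avg=6.40, min=4, max=8


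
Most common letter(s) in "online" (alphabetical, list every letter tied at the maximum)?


Word: "online"
Letter counts:
  'e': 1
  'i': 1
  'l': 1
  'n': 2
  'o': 1
Maximum count = 2
Most frequent = 'n' (2 times each)


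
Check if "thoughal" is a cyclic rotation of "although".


Word: "although", Candidate: "thoughal"
Method: check if candidate is substring of word+word
"althoughalthough" contains "thoughal"? Yes
Is rotation = Yes


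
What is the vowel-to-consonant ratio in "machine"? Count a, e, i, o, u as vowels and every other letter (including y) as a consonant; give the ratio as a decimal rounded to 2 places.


Word: "machine"
Vowels (a,e,i,o,u): 3
Consonants: 4
Ratio = 3/4
= 0.75


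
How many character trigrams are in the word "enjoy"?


Word: "enjoy" (length 5)
Number of 3-grams = length - 3 + 1 = 5 - 3 + 1
= 3


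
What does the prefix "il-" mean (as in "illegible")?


Prefix: il-
Example: illegible = il- + legible
Meaning = not


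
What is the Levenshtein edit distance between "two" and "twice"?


Word 1: "two" (length 3)
Word 2: "twice" (length 5)
One optimal edit sequence (insert/delete/substitute each cost 1):
  1. keep 't'
  2. keep 'w'
  3. insert 'i'  (+1)
  4. insert 'c'  (+1)
  5. substitute 'o' -> 'e'  (+1)
Total edit operations: 3
Edit distance = 3
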